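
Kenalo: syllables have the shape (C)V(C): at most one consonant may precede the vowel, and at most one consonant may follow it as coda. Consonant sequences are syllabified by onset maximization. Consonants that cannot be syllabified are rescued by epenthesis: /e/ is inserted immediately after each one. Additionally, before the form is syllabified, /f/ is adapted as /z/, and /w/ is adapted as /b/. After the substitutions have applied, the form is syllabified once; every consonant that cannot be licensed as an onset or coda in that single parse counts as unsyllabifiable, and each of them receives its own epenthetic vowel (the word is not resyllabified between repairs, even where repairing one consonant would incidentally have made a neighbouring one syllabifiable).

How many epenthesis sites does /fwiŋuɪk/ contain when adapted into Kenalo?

After substitution the input is /zbiŋuɪk/.
The unsyllabifiable consonants are /z/; each receives one epenthetic vowel.

1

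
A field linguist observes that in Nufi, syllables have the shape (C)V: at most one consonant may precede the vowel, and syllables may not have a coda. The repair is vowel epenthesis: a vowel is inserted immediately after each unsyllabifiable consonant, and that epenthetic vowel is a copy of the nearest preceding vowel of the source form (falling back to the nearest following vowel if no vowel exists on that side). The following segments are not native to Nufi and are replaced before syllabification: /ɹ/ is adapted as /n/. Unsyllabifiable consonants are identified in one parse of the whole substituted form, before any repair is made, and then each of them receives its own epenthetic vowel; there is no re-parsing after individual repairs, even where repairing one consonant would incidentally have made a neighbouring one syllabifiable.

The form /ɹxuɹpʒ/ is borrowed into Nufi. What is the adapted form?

Substitution: /ɹ/ → /n/, giving /nxunpʒ/.
Syllabifying with onset maximization leaves /n/, /n/, /p/, /ʒ/ stranded (no codas are permitted; onsets are limited to one consonant).
Each unlicensed consonant becomes the onset of a new syllable: /n/ → /nu/, /n/ → /nu/, /p/ → /pu/, /ʒ/ → /ʒu/.

nuxunupuʒu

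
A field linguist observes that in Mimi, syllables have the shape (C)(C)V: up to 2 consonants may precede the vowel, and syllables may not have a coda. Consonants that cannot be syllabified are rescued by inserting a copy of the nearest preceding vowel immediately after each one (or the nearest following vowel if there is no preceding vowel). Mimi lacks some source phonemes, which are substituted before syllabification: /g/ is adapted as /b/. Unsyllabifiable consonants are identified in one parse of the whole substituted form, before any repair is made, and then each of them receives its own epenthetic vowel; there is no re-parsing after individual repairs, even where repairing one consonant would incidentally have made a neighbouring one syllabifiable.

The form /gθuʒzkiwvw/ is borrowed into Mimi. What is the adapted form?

bθuʒuzkiwiviwi

Substitution: /g/ → /b/, giving /bθuʒzkiwvw/.
Under (C)(C)V, the unsyllabifiable consonants are /ʒ/, /w/, /v/, /w/ (no codas are permitted; onsets may contain at most 2 consonants).
Inserting the epenthetic vowel yields /ʒ/ → /ʒu/, /w/ → /wi/, /v/ → /vi/, /w/ → /wi/.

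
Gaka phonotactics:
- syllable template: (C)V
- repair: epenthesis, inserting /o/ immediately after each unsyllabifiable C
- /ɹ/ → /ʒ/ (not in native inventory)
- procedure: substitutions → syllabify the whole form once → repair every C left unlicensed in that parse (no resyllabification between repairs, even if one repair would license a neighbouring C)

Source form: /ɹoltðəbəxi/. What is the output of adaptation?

ʒolotoðəbəxi

Substitution: /ɹ/ → /ʒ/, giving /ʒoltðəbəxi/.
The consonants /l/, /t/ cannot be parsed into a legal (C)V syllable (no codas are permitted; onsets are limited to one consonant).
Inserting the epenthetic vowel yields /l/ → /lo/, /t/ → /to/.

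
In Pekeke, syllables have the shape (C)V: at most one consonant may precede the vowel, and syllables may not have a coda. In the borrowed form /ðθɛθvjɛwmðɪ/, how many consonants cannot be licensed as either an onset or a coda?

Under (C)V, the unsyllabifiable consonants are /ð/, /θ/, /v/, /w/, /m/ (no codas are permitted; onsets are limited to one consonant).

5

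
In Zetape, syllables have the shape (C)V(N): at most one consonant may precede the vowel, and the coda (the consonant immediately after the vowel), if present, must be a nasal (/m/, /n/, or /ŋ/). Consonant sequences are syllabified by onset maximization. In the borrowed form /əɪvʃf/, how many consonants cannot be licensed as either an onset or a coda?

3

The consonants /v/, /ʃ/, /f/ cannot be parsed into a legal (C)V(N) syllable (only a nasal (/m/, /n/, or /ŋ/) is licensed in coda position; onsets are limited to one consonant).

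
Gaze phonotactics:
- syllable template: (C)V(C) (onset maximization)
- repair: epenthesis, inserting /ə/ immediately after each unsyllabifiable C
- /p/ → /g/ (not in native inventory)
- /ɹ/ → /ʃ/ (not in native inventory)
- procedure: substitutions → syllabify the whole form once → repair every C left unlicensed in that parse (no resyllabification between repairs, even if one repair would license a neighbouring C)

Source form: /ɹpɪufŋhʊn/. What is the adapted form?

ʃəgɪufŋəhʊn

Substitution: /ɹ/ → /ʃ/, /p/ → /g/, giving /ʃgɪufŋhʊn/.
Under (C)V(C), the unsyllabifiable consonants are /ʃ/, /ŋ/ (at most one coda consonant is licensed; onsets are limited to one consonant).
Each unlicensed consonant becomes the onset of a new syllable: /ʃ/ → /ʃə/, /ŋ/ → /ŋə/.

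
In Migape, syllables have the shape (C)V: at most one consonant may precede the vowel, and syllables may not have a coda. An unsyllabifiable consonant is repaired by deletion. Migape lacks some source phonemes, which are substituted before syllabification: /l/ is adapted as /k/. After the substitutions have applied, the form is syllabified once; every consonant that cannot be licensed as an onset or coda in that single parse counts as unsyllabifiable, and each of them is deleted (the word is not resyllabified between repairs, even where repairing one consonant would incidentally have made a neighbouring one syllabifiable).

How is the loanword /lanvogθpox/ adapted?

Substitution: /l/ → /k/, giving /kanvogθpox/.
The consonants /n/, /g/, /θ/, /x/ cannot be parsed into a legal (C)V syllable (no codas are permitted; onsets are limited to one consonant).
Each unlicensed consonant is deleted: /n/, /g/, /θ/, /x/.

kavopo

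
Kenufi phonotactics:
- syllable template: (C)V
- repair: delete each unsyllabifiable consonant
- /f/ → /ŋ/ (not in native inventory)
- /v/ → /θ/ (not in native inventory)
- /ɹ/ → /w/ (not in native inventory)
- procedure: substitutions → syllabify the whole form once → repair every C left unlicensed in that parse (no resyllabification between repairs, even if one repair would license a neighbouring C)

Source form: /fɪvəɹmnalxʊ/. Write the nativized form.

Substitution: /f/ → /ŋ/, /v/ → /θ/, /ɹ/ → /w/, giving /ŋɪθəwmnalxʊ/.
Under (C)V, the unsyllabifiable consonants are /w/, /m/, /l/ (no codas are permitted; onsets are limited to one consonant).
Each unlicensed consonant is deleted: /w/, /m/, /l/.

ŋɪθənaxʊ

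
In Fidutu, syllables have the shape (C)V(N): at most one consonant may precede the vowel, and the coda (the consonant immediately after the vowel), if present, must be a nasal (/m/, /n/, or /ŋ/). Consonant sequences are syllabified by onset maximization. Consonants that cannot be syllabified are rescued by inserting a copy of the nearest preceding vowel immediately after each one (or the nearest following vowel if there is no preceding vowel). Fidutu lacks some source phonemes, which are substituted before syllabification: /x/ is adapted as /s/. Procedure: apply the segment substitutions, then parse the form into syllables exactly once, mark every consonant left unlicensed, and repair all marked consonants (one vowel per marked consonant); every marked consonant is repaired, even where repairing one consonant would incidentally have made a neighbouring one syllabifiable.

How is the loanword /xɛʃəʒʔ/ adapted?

sɛʃəʒəʔə

Substitution: /x/ → /s/, giving /sɛʃəʒʔ/.
Under (C)V(N), the unsyllabifiable consonants are /ʒ/, /ʔ/ (only a nasal (/m/, /n/, or /ŋ/) is licensed in coda position; onsets are limited to one consonant).
Each unlicensed consonant becomes the onset of a new syllable: /ʒ/ → /ʒə/, /ʔ/ → /ʔə/.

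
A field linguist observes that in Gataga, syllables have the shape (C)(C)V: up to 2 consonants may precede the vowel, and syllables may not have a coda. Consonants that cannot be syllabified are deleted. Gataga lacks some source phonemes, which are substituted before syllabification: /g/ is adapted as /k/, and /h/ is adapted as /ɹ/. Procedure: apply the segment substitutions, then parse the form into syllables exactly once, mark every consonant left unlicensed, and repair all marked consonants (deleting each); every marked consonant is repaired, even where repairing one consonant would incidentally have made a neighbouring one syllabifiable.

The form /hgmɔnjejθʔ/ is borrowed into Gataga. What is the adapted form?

Substitution: /h/ → /ɹ/, /g/ → /k/, giving /ɹkmɔnjejθʔ/.
Under (C)(C)V, the unsyllabifiable consonants are /ɹ/, /j/, /θ/, /ʔ/ (no codas are permitted; onsets may contain at most 2 consonants).
Deleting the stranded consonants removes /ɹ/, /j/, /θ/, /ʔ/.

kmɔnje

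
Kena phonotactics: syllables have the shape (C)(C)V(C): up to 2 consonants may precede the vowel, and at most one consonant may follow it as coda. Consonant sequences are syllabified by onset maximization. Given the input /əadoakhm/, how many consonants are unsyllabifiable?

2

The consonants /h/, /m/ cannot be parsed into a legal (C)(C)V(C) syllable (at most one coda consonant is licensed; onsets may contain at most 2 consonants).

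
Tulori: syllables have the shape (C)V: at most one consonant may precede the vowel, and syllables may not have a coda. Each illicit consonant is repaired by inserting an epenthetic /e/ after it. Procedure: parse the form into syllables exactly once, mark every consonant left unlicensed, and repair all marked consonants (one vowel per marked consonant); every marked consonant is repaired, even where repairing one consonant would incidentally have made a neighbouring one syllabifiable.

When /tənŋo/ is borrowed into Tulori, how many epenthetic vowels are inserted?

1

The unsyllabifiable consonants are /n/; each receives one epenthetic vowel.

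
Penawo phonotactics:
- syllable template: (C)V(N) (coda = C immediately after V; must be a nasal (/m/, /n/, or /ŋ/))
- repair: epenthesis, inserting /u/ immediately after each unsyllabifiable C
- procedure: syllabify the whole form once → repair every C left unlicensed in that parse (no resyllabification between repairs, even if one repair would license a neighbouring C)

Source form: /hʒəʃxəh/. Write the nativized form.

Syllabifying with onset maximization leaves /h/, /ʃ/, /h/ stranded (only a nasal (/m/, /n/, or /ŋ/) is licensed in coda position; onsets are limited to one consonant).
Inserting the epenthetic vowel yields /h/ → /hu/, /ʃ/ → /ʃu/, /h/ → /hu/.

huʒəʃuxəhu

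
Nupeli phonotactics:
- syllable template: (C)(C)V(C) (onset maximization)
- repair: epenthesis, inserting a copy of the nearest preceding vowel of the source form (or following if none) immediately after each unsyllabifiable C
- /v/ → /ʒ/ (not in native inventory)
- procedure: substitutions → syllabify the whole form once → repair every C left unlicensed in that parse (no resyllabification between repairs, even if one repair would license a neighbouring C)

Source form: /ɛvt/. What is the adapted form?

ɛʒtɛ

Substitution: /v/ → /ʒ/, giving /ɛʒt/.
The consonants /t/ cannot be parsed into a legal (C)(C)V(C) syllable (at most one coda consonant is licensed; onsets may contain at most 2 consonants).
Epenthesis after each stranded consonant: /t/ → /tɛ/.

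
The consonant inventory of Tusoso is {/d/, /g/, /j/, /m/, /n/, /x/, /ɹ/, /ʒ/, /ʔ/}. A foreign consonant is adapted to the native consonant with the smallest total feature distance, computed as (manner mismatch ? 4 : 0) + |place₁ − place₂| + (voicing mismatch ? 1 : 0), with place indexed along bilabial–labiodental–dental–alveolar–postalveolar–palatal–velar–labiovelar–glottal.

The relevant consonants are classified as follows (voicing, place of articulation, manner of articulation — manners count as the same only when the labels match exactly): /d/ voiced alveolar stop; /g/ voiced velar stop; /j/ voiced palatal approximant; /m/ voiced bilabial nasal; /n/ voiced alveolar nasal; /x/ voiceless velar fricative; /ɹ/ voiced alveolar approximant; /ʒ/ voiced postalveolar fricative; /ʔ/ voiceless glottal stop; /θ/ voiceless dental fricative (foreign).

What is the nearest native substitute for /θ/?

/ʒ/ is closest: same manner (fricative), place distance 2 (dental→postalveolar), voicing differs (+1); total 3. Next closest is /x/ at distance 4.

ʒ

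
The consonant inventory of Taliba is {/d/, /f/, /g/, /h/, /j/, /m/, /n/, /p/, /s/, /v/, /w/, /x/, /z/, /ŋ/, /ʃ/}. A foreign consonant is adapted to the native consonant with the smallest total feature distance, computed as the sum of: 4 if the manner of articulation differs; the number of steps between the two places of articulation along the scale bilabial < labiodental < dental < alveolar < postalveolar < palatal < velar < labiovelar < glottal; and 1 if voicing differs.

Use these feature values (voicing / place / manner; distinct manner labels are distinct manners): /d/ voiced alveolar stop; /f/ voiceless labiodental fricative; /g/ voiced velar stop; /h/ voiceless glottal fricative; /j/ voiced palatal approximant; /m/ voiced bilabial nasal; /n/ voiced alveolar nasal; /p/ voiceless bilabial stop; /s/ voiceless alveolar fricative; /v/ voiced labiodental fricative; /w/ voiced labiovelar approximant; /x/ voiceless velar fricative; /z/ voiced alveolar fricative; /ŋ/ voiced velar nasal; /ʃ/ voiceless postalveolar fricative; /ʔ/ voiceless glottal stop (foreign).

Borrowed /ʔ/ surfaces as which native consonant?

g

/g/ is closest: same manner (stop), place distance 2 (glottal→velar), voicing differs (+1); total 3. Next closest is /h/ at distance 4.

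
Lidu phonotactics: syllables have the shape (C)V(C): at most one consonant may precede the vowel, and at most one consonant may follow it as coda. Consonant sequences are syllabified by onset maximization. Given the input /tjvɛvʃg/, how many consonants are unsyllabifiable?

Under (C)V(C), the unsyllabifiable consonants are /t/, /j/, /ʃ/, /g/ (at most one coda consonant is licensed; onsets are limited to one consonant).

4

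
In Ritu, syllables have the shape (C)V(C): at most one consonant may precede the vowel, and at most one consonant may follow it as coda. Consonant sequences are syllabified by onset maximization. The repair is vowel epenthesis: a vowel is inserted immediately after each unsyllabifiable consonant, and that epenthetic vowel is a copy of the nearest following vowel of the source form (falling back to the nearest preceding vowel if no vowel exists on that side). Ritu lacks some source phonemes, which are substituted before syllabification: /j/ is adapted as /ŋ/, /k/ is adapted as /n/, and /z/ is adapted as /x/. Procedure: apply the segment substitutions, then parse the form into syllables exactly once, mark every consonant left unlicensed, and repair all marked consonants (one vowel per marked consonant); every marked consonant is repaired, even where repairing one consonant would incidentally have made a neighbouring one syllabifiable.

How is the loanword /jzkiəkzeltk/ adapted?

Substitution: /j/ → /ŋ/, /z/ → /x/, /k/ → /n/, giving /ŋxniənxeltn/.
Under (C)V(C), the unsyllabifiable consonants are /ŋ/, /x/, /t/, /n/ (at most one coda consonant is licensed; onsets are limited to one consonant).
Inserting the epenthetic vowel yields /ŋ/ → /ŋi/, /x/ → /xi/, /t/ → /te/, /n/ → /ne/.

ŋixiniənxeltene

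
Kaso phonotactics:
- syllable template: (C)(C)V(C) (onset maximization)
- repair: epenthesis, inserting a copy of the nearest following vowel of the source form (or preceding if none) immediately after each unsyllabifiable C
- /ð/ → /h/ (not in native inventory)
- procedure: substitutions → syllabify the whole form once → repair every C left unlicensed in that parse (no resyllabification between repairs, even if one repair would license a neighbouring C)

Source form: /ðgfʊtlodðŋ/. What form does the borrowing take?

hʊgfʊtlodhoŋo

Substitution: /ð/ → /h/, giving /hgfʊtlodhŋ/.
The consonants /h/, /h/, /ŋ/ cannot be parsed into a legal (C)(C)V(C) syllable (at most one coda consonant is licensed; onsets may contain at most 2 consonants).
Each unlicensed consonant becomes the onset of a new syllable: /h/ → /hʊ/, /h/ → /ho/, /ŋ/ → /ŋo/.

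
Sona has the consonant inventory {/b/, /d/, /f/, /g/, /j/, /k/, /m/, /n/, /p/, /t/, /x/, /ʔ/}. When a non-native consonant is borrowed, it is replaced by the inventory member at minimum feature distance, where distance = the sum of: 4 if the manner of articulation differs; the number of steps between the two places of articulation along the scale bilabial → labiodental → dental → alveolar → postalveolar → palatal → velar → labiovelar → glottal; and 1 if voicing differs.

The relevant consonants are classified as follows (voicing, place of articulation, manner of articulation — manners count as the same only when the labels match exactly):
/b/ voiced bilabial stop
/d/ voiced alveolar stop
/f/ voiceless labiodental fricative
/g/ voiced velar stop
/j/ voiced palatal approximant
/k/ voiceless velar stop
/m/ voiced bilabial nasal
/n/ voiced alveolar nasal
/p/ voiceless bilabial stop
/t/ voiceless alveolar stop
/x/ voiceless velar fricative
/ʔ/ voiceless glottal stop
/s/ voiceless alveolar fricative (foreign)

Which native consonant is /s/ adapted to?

f

/f/ is closest: same manner (fricative), place distance 2 (alveolar→labiodental), same voicing; total 2. Next closest is /x/ at distance 3.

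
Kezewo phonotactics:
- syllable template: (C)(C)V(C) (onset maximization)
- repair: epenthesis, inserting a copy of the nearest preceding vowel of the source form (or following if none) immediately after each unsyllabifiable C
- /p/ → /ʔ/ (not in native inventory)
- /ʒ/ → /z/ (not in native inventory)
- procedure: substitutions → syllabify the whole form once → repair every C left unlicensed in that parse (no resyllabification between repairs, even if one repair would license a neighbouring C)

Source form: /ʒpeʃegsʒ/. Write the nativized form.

zʔeʃegseze

Substitution: /ʒ/ → /z/, /p/ → /ʔ/, giving /zʔeʃegsz/.
The consonants /s/, /z/ cannot be parsed into a legal (C)(C)V(C) syllable (at most one coda consonant is licensed; onsets may contain at most 2 consonants).
Each unlicensed consonant becomes the onset of a new syllable: /s/ → /se/, /z/ → /ze/.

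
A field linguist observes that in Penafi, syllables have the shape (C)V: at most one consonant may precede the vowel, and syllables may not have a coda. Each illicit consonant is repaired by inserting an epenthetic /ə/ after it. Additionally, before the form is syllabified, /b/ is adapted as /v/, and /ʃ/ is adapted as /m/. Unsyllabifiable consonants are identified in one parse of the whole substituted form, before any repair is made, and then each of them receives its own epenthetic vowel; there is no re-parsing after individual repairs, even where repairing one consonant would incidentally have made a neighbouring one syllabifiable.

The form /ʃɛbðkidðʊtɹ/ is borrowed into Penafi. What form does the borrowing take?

Substitution: /ʃ/ → /m/, /b/ → /v/, giving /mɛvðkidðʊtɹ/.
The consonants /v/, /ð/, /d/, /t/, /ɹ/ cannot be parsed into a legal (C)V syllable (no codas are permitted; onsets are limited to one consonant).
Each unlicensed consonant becomes the onset of a new syllable: /v/ → /və/, /ð/ → /ðə/, /d/ → /də/, /t/ → /tə/, /ɹ/ → /ɹə/.

mɛvəðəkidəðʊtəɹə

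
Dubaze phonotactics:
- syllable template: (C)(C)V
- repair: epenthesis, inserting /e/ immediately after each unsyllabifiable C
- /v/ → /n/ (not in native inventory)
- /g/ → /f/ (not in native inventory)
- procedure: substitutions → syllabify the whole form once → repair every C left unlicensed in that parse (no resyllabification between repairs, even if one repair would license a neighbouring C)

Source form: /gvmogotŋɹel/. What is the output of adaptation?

Substitution: /g/ → /f/, /v/ → /n/, giving /fnmofotŋɹel/.
Under (C)(C)V, the unsyllabifiable consonants are /f/, /t/, /l/ (no codas are permitted; onsets may contain at most 2 consonants).
Inserting the epenthetic vowel yields /f/ → /fe/, /t/ → /te/, /l/ → /le/.

fenmofoteŋɹele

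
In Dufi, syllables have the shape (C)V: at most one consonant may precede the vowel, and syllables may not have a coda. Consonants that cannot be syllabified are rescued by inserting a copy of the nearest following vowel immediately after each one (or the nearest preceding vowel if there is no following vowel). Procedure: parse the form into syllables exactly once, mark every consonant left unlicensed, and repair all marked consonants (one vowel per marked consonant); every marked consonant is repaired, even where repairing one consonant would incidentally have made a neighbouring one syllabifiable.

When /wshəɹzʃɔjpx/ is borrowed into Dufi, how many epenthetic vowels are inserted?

7

The unsyllabifiable consonants are /w/, /s/, /ɹ/, /z/, /j/, /p/, /x/; each receives one epenthetic vowel.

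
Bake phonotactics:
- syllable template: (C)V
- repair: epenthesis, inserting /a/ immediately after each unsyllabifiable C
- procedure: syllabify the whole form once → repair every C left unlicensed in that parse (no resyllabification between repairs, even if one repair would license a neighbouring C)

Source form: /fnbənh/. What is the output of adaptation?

fanabənaha

Under (C)V, the unsyllabifiable consonants are /f/, /n/, /n/, /h/ (no codas are permitted; onsets are limited to one consonant).
Inserting the epenthetic vowel yields /f/ → /fa/, /n/ → /na/, /n/ → /na/, /h/ → /ha/.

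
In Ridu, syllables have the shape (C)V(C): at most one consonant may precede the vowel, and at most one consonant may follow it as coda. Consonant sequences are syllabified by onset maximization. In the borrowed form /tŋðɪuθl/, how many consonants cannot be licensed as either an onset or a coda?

The consonants /t/, /ŋ/, /l/ cannot be parsed into a legal (C)V(C) syllable (at most one coda consonant is licensed; onsets are limited to one consonant).

3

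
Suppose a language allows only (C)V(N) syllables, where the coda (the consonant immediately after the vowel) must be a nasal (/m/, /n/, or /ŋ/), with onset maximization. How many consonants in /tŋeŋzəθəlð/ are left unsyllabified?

Under (C)V(N), the unsyllabifiable consonants are /t/, /l/, /ð/ (only a nasal (/m/, /n/, or /ŋ/) is licensed in coda position; onsets are limited to one consonant).

3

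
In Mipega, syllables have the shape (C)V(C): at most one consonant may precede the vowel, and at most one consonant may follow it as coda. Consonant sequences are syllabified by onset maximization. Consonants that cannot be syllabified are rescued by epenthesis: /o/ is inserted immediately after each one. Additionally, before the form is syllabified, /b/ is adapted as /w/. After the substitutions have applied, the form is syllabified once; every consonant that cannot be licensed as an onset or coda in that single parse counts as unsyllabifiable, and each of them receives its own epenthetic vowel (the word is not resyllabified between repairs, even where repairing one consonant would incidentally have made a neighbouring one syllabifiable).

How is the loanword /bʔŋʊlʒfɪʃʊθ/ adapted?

Substitution: /b/ → /w/, giving /wʔŋʊlʒfɪʃʊθ/.
Under (C)V(C), the unsyllabifiable consonants are /w/, /ʔ/, /ʒ/ (at most one coda consonant is licensed; onsets are limited to one consonant).
Each unlicensed consonant becomes the onset of a new syllable: /w/ → /wo/, /ʔ/ → /ʔo/, /ʒ/ → /ʒo/.

woʔoŋʊlʒofɪʃʊθ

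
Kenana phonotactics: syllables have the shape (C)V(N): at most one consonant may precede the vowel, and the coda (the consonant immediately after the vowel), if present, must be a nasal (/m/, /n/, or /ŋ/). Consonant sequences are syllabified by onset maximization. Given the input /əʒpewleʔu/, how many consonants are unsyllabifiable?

Under (C)V(N), the unsyllabifiable consonants are /ʒ/, /w/ (only a nasal (/m/, /n/, or /ŋ/) is licensed in coda position; onsets are limited to one consonant).

2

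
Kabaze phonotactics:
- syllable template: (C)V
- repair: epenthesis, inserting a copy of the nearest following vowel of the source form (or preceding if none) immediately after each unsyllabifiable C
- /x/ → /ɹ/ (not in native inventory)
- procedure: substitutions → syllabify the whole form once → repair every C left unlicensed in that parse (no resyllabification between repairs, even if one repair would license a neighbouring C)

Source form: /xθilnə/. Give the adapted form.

ɹiθilənə

Substitution: /x/ → /ɹ/, giving /ɹθilnə/.
Under (C)V, the unsyllabifiable consonants are /ɹ/, /l/ (no codas are permitted; onsets are limited to one consonant).
Epenthesis after each stranded consonant: /ɹ/ → /ɹi/, /l/ → /lə/.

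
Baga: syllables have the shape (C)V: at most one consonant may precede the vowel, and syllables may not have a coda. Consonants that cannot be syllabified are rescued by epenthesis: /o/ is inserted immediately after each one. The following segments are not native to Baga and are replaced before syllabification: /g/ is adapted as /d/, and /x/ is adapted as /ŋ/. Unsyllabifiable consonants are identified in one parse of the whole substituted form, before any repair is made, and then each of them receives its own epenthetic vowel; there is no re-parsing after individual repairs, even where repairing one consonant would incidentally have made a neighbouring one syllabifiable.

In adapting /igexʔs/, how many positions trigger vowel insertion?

3

After substitution the input is /ideŋʔs/.
The unsyllabifiable consonants are /ŋ/, /ʔ/, /s/; each receives one epenthetic vowel.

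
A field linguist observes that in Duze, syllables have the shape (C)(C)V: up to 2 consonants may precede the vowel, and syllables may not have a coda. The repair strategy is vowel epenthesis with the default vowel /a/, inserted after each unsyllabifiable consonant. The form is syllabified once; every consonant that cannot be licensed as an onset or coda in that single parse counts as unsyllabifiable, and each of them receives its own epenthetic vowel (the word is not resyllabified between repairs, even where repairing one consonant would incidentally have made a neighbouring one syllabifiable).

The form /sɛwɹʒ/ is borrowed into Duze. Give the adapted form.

sɛwaɹaʒa

The consonants /w/, /ɹ/, /ʒ/ cannot be parsed into a legal (C)(C)V syllable (no codas are permitted; onsets may contain at most 2 consonants).
Each unlicensed consonant becomes the onset of a new syllable: /w/ → /wa/, /ɹ/ → /ɹa/, /ʒ/ → /ʒa/.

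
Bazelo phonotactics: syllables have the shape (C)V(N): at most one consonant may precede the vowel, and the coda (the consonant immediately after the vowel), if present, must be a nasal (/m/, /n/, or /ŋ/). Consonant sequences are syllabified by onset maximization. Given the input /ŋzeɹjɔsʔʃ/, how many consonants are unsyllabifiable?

Syllabifying with onset maximization leaves /ŋ/, /ɹ/, /s/, /ʔ/, /ʃ/ stranded (only a nasal (/m/, /n/, or /ŋ/) is licensed in coda position; onsets are limited to one consonant).

5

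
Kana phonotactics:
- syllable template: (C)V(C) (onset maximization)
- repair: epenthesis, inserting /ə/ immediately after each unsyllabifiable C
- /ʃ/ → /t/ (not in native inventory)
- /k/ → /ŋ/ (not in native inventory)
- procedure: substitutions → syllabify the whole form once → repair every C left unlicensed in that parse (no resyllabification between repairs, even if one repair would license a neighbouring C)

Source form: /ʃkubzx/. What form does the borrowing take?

təŋubzəxə

Substitution: /ʃ/ → /t/, /k/ → /ŋ/, giving /tŋubzx/.
The consonants /t/, /z/, /x/ cannot be parsed into a legal (C)V(C) syllable (at most one coda consonant is licensed; onsets are limited to one consonant).
Epenthesis after each stranded consonant: /t/ → /tə/, /z/ → /zə/, /x/ → /xə/.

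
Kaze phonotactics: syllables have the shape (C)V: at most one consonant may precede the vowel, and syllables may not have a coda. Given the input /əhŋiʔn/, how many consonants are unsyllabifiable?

3

Syllabifying with onset maximization leaves /h/, /ʔ/, /n/ stranded (no codas are permitted; onsets are limited to one consonant).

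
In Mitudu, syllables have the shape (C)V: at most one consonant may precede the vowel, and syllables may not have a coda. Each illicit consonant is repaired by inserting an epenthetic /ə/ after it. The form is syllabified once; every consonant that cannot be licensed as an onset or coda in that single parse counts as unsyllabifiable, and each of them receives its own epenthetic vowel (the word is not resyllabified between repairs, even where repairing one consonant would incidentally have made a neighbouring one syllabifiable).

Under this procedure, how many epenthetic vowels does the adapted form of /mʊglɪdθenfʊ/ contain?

The unsyllabifiable consonants are /g/, /d/, /n/; each receives one epenthetic vowel.

3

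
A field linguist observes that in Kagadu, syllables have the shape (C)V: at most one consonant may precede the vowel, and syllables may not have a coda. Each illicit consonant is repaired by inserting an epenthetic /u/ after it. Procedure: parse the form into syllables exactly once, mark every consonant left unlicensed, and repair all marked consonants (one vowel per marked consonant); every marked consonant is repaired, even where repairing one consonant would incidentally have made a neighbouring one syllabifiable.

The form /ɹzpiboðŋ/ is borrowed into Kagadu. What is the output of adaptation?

Syllabifying with onset maximization leaves /ɹ/, /z/, /ð/, /ŋ/ stranded (no codas are permitted; onsets are limited to one consonant).
Each unlicensed consonant becomes the onset of a new syllable: /ɹ/ → /ɹu/, /z/ → /zu/, /ð/ → /ðu/, /ŋ/ → /ŋu/.

ɹuzupiboðuŋu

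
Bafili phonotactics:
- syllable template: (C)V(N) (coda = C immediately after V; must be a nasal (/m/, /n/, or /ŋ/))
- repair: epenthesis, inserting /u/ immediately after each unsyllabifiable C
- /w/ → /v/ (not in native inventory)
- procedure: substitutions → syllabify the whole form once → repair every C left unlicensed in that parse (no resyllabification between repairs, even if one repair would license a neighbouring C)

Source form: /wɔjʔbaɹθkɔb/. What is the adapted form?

vɔjuʔubaɹuθukɔbu

Substitution: /w/ → /v/, giving /vɔjʔbaɹθkɔb/.
Syllabifying with onset maximization leaves /j/, /ʔ/, /ɹ/, /θ/, /b/ stranded (only a nasal (/m/, /n/, or /ŋ/) is licensed in coda position; onsets are limited to one consonant).
Each unlicensed consonant becomes the onset of a new syllable: /j/ → /ju/, /ʔ/ → /ʔu/, /ɹ/ → /ɹu/, /θ/ → /θu/, /b/ → /bu/.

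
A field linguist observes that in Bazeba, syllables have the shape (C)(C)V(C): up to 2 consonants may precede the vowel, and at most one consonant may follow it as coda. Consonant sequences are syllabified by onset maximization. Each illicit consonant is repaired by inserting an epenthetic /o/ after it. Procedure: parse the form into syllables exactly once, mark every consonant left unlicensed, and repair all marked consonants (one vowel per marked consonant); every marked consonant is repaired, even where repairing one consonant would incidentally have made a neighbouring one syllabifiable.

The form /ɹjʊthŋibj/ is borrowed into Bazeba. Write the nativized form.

ɹjʊthŋibjo

Under (C)(C)V(C), the unsyllabifiable consonants are /j/ (at most one coda consonant is licensed; onsets may contain at most 2 consonants).
Each unlicensed consonant becomes the onset of a new syllable: /j/ → /jo/.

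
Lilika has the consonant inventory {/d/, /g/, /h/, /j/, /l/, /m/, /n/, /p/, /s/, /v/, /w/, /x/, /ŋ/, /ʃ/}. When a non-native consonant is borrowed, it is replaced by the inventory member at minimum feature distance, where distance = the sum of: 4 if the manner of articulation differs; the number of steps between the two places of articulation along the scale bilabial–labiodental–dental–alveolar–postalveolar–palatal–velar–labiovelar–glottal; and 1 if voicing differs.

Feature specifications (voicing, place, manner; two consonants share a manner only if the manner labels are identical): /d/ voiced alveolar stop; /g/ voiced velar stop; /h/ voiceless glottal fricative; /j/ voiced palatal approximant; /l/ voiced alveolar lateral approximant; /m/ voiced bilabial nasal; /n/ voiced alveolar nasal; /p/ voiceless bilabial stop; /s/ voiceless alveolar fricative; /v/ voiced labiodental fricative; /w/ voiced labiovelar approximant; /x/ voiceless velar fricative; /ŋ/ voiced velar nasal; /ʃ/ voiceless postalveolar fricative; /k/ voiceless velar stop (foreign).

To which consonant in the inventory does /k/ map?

g

/g/ is closest: same manner (stop), place distance 0 (velar→velar), voicing differs (+1); total 1. Next closest is /d/ at distance 4.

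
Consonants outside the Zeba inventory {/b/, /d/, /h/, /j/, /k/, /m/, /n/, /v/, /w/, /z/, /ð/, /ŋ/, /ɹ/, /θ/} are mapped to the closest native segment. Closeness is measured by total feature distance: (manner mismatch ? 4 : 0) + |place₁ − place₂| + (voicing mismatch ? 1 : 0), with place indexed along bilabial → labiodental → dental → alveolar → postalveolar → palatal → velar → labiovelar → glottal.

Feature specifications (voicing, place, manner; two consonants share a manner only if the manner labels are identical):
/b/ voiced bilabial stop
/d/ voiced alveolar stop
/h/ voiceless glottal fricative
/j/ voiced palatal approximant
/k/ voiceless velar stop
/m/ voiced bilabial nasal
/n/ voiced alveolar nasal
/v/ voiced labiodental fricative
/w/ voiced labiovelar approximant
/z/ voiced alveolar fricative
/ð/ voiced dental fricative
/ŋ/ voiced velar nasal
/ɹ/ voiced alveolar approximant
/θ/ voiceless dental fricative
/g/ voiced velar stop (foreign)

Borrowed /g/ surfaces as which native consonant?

k

/k/ is closest: same manner (stop), place distance 0 (velar→velar), voicing differs (+1); total 1. Next closest is /d/ at distance 3.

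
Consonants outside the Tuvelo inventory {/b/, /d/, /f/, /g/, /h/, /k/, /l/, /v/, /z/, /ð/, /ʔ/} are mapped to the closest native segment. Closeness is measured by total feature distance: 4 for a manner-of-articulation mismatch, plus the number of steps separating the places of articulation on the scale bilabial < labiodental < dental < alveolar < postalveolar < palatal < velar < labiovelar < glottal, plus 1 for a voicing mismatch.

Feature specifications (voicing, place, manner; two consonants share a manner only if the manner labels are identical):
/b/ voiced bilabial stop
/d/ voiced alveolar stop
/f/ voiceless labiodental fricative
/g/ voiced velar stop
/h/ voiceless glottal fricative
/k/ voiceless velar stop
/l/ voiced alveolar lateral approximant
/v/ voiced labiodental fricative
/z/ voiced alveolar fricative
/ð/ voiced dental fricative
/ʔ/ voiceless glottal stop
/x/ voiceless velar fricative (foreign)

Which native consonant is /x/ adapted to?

/h/ is closest: same manner (fricative), place distance 2 (velar→glottal), same voicing; total 2. Next closest is /k/ at distance 4.

h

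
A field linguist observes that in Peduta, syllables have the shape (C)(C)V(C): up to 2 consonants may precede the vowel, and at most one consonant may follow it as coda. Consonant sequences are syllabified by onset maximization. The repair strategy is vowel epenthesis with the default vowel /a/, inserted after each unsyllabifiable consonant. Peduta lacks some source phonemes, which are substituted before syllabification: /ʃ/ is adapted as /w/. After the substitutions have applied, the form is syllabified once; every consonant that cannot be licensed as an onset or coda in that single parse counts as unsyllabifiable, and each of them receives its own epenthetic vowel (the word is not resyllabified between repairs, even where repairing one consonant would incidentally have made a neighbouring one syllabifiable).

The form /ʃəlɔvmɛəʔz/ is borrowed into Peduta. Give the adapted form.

wəlɔvmɛəʔza

Substitution: /ʃ/ → /w/, giving /wəlɔvmɛəʔz/.
Syllabifying with onset maximization leaves /z/ stranded (at most one coda consonant is licensed; onsets may contain at most 2 consonants).
Inserting the epenthetic vowel yields /z/ → /za/.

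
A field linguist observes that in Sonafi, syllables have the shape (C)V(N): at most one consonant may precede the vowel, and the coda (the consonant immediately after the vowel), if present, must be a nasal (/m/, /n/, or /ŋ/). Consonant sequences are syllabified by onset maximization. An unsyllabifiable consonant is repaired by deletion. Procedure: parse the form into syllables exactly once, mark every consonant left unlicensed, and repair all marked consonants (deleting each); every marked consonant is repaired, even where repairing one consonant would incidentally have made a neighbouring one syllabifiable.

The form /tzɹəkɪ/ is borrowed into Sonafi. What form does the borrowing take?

The consonants /t/, /z/ cannot be parsed into a legal (C)V(N) syllable (only a nasal (/m/, /n/, or /ŋ/) is licensed in coda position; onsets are limited to one consonant).
Each unlicensed consonant is deleted: /t/, /z/.

ɹəkɪ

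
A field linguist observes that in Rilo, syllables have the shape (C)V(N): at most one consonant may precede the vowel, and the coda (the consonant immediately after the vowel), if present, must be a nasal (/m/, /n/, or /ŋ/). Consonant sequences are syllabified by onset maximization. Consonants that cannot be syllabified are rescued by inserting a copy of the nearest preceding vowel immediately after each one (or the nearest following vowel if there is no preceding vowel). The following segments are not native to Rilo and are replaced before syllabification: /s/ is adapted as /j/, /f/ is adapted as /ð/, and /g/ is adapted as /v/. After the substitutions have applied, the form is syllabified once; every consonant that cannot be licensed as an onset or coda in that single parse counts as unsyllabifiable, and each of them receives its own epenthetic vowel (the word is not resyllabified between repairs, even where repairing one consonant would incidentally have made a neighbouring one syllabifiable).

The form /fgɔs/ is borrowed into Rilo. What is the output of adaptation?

Substitution: /f/ → /ð/, /g/ → /v/, /s/ → /j/, giving /ðvɔj/.
The consonants /ð/, /j/ cannot be parsed into a legal (C)V(N) syllable (only a nasal (/m/, /n/, or /ŋ/) is licensed in coda position; onsets are limited to one consonant).
Inserting the epenthetic vowel yields /ð/ → /ðɔ/, /j/ → /jɔ/.

ðɔvɔjɔ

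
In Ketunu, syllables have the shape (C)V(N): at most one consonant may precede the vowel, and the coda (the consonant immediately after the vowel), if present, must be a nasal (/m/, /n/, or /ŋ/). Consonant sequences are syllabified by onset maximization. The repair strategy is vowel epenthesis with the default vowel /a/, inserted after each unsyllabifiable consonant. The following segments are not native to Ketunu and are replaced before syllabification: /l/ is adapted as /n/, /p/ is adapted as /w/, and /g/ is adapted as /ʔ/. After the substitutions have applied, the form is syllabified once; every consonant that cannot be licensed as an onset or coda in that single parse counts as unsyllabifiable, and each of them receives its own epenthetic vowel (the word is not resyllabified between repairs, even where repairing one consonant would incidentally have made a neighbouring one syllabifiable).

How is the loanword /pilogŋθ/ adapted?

Substitution: /p/ → /w/, /l/ → /n/, /g/ → /ʔ/, giving /winoʔŋθ/.
Under (C)V(N), the unsyllabifiable consonants are /ʔ/, /ŋ/, /θ/ (only a nasal (/m/, /n/, or /ŋ/) is licensed in coda position; onsets are limited to one consonant).
Each unlicensed consonant becomes the onset of a new syllable: /ʔ/ → /ʔa/, /ŋ/ → /ŋa/, /θ/ → /θa/.

winoʔaŋaθa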